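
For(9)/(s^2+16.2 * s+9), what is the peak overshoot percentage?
Standard form: ωn²/(s²+2ζωn·s+ωn²) → ωn = 3, ζ = 2.7.
ζ ≥ 1, so the response is non-oscillatory: peak overshoot = 0%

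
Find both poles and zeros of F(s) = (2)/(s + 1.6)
Set denominator = 0: s + 1.6 = 0 → Poles: -1.6
Numerator is a nonzero constant (2) → Zeros: none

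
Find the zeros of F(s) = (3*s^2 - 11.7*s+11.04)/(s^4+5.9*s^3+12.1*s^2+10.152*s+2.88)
Set numerator = 0: 3*s^2 - 11.7*s + 11.04 = 3*(s - 2.3)(s - 1.6) = 0 → Zeros: 1.6, 2.3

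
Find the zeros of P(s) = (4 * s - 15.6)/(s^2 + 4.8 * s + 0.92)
Set numerator = 0: 4*s - 15.6 = 0 → Zeros: 3.9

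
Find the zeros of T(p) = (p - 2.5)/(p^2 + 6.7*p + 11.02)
Set numerator = 0: p - 2.5 = 0 → Zeros: 2.5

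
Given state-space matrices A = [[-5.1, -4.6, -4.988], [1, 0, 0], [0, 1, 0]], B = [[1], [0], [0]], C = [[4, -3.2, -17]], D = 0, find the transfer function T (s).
T(s) = C(sI - A)⁻¹B + D.
Characteristic polynomial det(sI - A) = s^3 + 5.1*s^2 + 4.6*s + 4.988.
Numerator from C·adj(sI-A)·B + D·det(sI-A) = 4*s^2 - 3.2*s - 17.
T(s) = (4*s^2 - 3.2*s - 17)/(s^3 + 5.1*s^2 + 4.6*s + 4.988)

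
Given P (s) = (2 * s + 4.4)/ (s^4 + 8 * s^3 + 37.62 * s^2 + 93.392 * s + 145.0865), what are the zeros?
Set numerator = 0: 2*s + 4.4 = 0 → Zeros: -2.2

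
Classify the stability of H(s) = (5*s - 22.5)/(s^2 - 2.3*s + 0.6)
Denominator: s^2 - 2.3*s + 0.6 = (s - 2)(s - 0.3). Poles: 0.3, 2. Unstable (2 pole(s) in RHP)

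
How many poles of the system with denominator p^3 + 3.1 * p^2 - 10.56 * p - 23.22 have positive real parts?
p^3 + 3.1*p^2 - 10.56*p - 23.22 = (p - 3)(p + 1.8)(p + 4.3). Poles: -1.8, -4.3, 3. RHP poles (Re>0): 1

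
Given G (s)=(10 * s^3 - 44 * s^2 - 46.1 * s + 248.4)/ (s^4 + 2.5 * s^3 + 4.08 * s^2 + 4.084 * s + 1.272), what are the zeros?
Set numerator = 0: 10*s^3 - 44*s^2 - 46.1*s + 248.4 = 10*(s - 4)(s - 2.7)(s + 2.3) = 0 → Zeros: -2.3, 2.7, 4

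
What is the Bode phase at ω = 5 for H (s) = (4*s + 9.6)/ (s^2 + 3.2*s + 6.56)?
Substitute s = j*5: H(j5) = 0.239879 - 0.876461j.
∠H(j5) = atan2(Im, Re) = atan2(-0.876461, 0.239879) = -74.69°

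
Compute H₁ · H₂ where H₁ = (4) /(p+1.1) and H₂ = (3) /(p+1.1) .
Series: H = H₁ · H₂ = (n₁·n₂)/(d₁·d₂).
Num: n₁·n₂ = 12. Den: d₁·d₂ = p^2 + 2.2*p + 1.21.
H(p) = (12)/(p^2 + 2.2*p + 1.21)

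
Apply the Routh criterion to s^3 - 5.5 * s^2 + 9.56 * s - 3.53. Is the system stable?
Routh array:
s^3: [1, 9.56]; s^2: [-5.5, -3.53]; s^1: [8.91818]; s^0: [-3.53]
First column: [1, -5.5, 8.91818, -3.53]. Sign changes = 3.
No, unstable (3 RHP root(s))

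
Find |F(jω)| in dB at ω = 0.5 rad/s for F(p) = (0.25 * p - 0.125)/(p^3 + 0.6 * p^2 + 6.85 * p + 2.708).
Substitute p = j*0.5: F(j0.5) = 0.00532026 + 0.0420028j.
|F(j0.5)| = sqrt(Re² + Im²) = 0.04234.
20*log₁₀(0.04234) = -27.47 dB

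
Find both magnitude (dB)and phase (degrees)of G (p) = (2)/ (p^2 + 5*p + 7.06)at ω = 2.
Substitute p = j*2: G(j2) = 0.0559601 - 0.182876j.
|G| = 20*log₁₀(sqrt(Re²+Im²)) = -14.37 dB.
∠G = atan2(Im, Re) = -72.99°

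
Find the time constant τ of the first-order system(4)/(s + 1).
First-order system: τ = -1/pole. Pole = -1. τ = -1/(-1) = 1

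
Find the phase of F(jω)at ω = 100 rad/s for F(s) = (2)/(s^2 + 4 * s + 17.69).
Substitute s = j*100: F(j100) = -0.000200033 - 8.01551e-06j.
∠F(j100) = atan2(Im, Re) = atan2(-8.01551e-06, -0.000200033) = -177.71°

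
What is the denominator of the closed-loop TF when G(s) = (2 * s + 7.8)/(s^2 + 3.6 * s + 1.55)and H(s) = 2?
Characteristic poly = G_den * H_den + G_num * H_num = (s^2 + 3.6*s + 1.55) + (4*s + 15.6) = s^2 + 7.6*s + 17.15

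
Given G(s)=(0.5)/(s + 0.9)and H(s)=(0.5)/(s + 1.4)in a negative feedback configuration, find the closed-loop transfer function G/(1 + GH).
Closed-loop T = G/(1+GH).
Numerator: G_num * H_den = 0.5*s + 0.7.
Denominator: G_den * H_den + G_num * H_num = (s^2 + 2.3*s + 1.26) + (0.25) = s^2 + 2.3*s + 1.51.
T(s) = (0.5*s + 0.7)/(s^2 + 2.3*s + 1.51)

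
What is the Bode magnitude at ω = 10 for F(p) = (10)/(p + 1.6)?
Substitute p = j*10: F(j10) = 0.156006 - 0.975039j.
|F(j10)| = sqrt(Re² + Im²) = 0.9874.
20*log₁₀(0.9874) = -0.11 dB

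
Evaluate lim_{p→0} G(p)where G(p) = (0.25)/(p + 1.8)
DC gain = G(0) = num(0)/den(0) = 0.25/1.8 = 0.1389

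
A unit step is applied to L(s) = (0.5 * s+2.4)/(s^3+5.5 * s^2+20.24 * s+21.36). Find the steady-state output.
FVT: lim_{t→∞} y(t) = lim_{s→0} s*Y(s) where Y(s) = L(s)/s.
= lim_{s→0} L(s) = L(0) = num(0)/den(0) = 2.4/21.36 = 0.1124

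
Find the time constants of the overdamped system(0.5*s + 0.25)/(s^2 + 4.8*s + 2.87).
Overdamped: real poles at -4.1, -0.7. τ = -1/pole → τ₁ = 0.2439, τ₂ = 1.429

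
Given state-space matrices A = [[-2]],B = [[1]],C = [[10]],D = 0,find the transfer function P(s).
P(s) = C(sI - A)⁻¹B + D.
Characteristic polynomial det(sI - A) = s + 2.
Numerator from C·adj(sI-A)·B + D·det(sI-A) = 10.
P(s) = (10)/(s + 2)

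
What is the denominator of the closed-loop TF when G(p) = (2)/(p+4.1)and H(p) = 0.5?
Characteristic poly = G_den * H_den + G_num * H_num = (p + 4.1) + (1) = p + 5.1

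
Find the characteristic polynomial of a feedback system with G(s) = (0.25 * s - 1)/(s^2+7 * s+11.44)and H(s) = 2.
Characteristic poly = G_den * H_den + G_num * H_num = (s^2 + 7*s + 11.44) + (0.5*s - 2) = s^2 + 7.5*s + 9.44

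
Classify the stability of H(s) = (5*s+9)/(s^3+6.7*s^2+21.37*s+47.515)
Denominator: s^3 + 6.7*s^2 + 21.37*s + 47.515 = (s + 4.3)(s^2 + 2.4*s + 11.05). Poles: -1.2 + 3.1j, -1.2 - 3.1j, -4.3. Stable (all poles in LHP)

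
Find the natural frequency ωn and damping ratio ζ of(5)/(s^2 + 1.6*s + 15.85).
Underdamped: complex pole -0.8 + 3.9j. ωn = |pole| = 3.981, ζ = -Re(pole)/ωn = 0.2009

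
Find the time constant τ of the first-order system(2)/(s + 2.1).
First-order system: τ = -1/pole. Pole = -2.1. τ = -1/(-2.1) = 0.4762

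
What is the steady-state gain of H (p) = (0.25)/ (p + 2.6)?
DC gain = H(0) = num(0)/den(0) = 0.25/2.6 = 0.09615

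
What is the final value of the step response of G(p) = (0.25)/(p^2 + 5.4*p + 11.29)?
FVT: lim_{t→∞} y(t) = lim_{p→0} p*Y(p) where Y(p) = G(p)/p.
= lim_{p→0} G(p) = G(0) = num(0)/den(0) = 0.25/11.29 = 0.02214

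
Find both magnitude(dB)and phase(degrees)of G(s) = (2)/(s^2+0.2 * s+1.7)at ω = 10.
Substitute s = j*10: G(j10) = -0.0203375 - 0.000413784j.
|G| = 20*log₁₀(sqrt(Re²+Im²)) = -33.83 dB.
∠G = atan2(Im, Re) = -178.83°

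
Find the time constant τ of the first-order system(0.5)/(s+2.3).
First-order system: τ = -1/pole. Pole = -2.3. τ = -1/(-2.3) = 0.4348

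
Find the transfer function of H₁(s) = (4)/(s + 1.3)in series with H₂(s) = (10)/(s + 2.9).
Series: H = H₁ · H₂ = (n₁·n₂)/(d₁·d₂).
Num: n₁·n₂ = 40. Den: d₁·d₂ = s^2 + 4.2*s + 3.77.
H(s) = (40)/(s^2 + 4.2*s + 3.77)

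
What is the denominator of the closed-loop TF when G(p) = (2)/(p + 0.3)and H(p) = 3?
Characteristic poly = G_den * H_den + G_num * H_num = (p + 0.3) + (6) = p + 6.3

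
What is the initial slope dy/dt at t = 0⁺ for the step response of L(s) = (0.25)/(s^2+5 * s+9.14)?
IVT: y'(0⁺) = lim_{s→∞} s²·Y(s) = lim_{s→∞} s·L(s).
deg(num) = 0, deg(den) = 2, relative degree = 2 ≥ 2, so s·L(s) → 0. Initial slope = 0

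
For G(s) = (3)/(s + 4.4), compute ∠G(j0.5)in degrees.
Substitute s = j*0.5: G(j0.5) = 0.673126 - 0.0764916j.
∠G(j0.5) = atan2(Im, Re) = atan2(-0.0764916, 0.673126) = -6.48°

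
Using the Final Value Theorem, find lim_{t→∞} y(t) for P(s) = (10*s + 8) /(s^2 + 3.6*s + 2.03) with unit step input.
FVT: lim_{t→∞} y(t) = lim_{s→0} s*Y(s) where Y(s) = P(s)/s.
= lim_{s→0} P(s) = P(0) = num(0)/den(0) = 8/2.03 = 3.941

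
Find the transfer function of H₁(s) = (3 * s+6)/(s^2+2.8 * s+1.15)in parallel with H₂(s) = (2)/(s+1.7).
Parallel: H = H₁ + H₂ = (n₁·d₂ + n₂·d₁)/(d₁·d₂).
n₁·d₂ = 3*s^2 + 11.1*s + 10.2. n₂·d₁ = 2*s^2 + 5.6*s + 2.3. Sum = 5*s^2 + 16.7*s + 12.5. d₁·d₂ = s^3 + 4.5*s^2 + 5.91*s + 1.955.
H(s) = (5*s^2 + 16.7*s + 12.5)/(s^3 + 4.5*s^2 + 5.91*s + 1.955)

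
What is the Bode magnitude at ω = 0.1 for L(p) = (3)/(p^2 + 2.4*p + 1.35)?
Substitute p = j*0.1: L(j0.1) = 2.16922 - 0.388517j.
|L(j0.1)| = sqrt(Re² + Im²) = 2.204.
20*log₁₀(2.204) = 6.86 dB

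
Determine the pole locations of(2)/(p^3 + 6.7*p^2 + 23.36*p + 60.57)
Set denominator = 0: p^3 + 6.7*p^2 + 23.36*p + 60.57 = (p + 4.5)(p^2 + 2.2*p + 13.46) = 0 → Poles: -1.1 + 3.5j, -1.1 - 3.5j, -4.5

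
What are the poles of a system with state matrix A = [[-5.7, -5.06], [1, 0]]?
Eigenvalues solve det(λI - A) = 0.
Characteristic polynomial: λ^2 + 5.7*λ + 5.06 = 0.
Factor: (λ + 4.6)(λ + 1.1) = 0.
Roots: -1.1, -4.6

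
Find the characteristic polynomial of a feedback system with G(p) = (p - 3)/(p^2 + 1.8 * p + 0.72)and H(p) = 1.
Characteristic poly = G_den * H_den + G_num * H_num = (p^2 + 1.8*p + 0.72) + (p - 3) = p^2 + 2.8*p - 2.28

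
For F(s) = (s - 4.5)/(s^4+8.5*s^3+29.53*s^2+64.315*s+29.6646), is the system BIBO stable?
Denominator: s^4 + 8.5*s^3 + 29.53*s^2 + 64.315*s + 29.6646 = (s + 0.6)(s + 4.9)(s^2 + 3*s + 10.09). Poles: -0.6, -1.5 + 2.8j, -1.5 - 2.8j, -4.9. All Re(p)<0: Yes (stable)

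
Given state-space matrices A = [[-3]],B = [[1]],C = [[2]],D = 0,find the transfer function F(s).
F(s) = C(sI - A)⁻¹B + D.
Characteristic polynomial det(sI - A) = s + 3.
Numerator from C·adj(sI-A)·B + D·det(sI-A) = 2.
F(s) = (2)/(s + 3)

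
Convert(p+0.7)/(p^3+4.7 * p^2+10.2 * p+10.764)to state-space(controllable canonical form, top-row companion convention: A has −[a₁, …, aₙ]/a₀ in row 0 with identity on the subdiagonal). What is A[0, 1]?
Reachable canonical form for den = p^3 + 4.7*p^2 + 10.2*p + 10.764: top row of A = -[a₁,a₂,...,aₙ]/a₀, ones on the subdiagonal, zeros elsewhere.
A = [[-4.7, -10.2, -10.764], [1, 0, 0], [0, 1, 0]].
A[0,1] = -10.2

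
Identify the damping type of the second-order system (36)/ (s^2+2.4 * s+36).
Standard form: ωn²/(s²+2ζωn·s+ωn²) gives ωn=6, ζ=0.2.
Underdamped (ζ = 0.2 < 1)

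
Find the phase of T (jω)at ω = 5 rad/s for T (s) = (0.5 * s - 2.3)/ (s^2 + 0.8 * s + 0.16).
Substitute s = j*5: T(j5) = 0.106049 - 0.0835669j.
∠T(j5) = atan2(Im, Re) = atan2(-0.0835669, 0.106049) = -38.24°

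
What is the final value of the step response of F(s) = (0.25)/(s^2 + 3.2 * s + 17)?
FVT: lim_{t→∞} y(t) = lim_{s→0} s*Y(s) where Y(s) = F(s)/s.
= lim_{s→0} F(s) = F(0) = num(0)/den(0) = 0.25/17 = 0.01471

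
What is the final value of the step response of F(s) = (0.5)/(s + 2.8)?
FVT: lim_{t→∞} y(t) = lim_{s→0} s*Y(s) where Y(s) = F(s)/s.
= lim_{s→0} F(s) = F(0) = num(0)/den(0) = 0.5/2.8 = 0.1786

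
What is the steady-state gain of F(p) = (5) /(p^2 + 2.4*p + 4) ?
DC gain = F(0) = num(0)/den(0) = 5/4 = 1.25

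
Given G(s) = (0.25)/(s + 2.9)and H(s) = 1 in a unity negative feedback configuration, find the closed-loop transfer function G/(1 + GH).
Closed-loop T = G/(1+GH).
Numerator: G_num * H_den = 0.25.
Denominator: G_den * H_den + G_num * H_num = (s + 2.9) + (0.25) = s + 3.15.
T(s) = (0.25)/(s + 3.15)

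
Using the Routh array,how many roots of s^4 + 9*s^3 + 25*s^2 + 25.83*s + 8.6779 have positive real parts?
Routh array:
s^4: [1, 25, 8.6779]; s^3: [9, 25.83]; s^2: [22.13, 8.6779]; s^1: [22.3008]; s^0: [8.6779]
First column: [1, 9, 22.13, 22.3008, 8.6779]. Sign changes = RHP roots = 0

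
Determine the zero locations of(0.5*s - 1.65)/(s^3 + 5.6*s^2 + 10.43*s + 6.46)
Set numerator = 0: 0.5*s - 1.65 = 0 → Zeros: 3.3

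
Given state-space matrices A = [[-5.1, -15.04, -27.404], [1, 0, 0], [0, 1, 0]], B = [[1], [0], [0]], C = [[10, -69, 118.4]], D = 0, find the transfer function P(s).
P(s) = C(sI - A)⁻¹B + D.
Characteristic polynomial det(sI - A) = s^3 + 5.1*s^2 + 15.04*s + 27.404.
Numerator from C·adj(sI-A)·B + D·det(sI-A) = 10*s^2 - 69*s + 118.4.
P(s) = (10*s^2 - 69*s + 118.4)/(s^3 + 5.1*s^2 + 15.04*s + 27.404)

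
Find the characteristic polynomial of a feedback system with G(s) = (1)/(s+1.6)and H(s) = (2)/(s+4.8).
Characteristic poly = G_den * H_den + G_num * H_num = (s^2 + 6.4*s + 7.68) + (2) = s^2 + 6.4*s + 9.68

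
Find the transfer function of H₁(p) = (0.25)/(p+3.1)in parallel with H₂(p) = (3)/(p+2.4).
Parallel: H = H₁ + H₂ = (n₁·d₂ + n₂·d₁)/(d₁·d₂).
n₁·d₂ = 0.25*p + 0.6. n₂·d₁ = 3*p + 9.3. Sum = 3.25*p + 9.9. d₁·d₂ = p^2 + 5.5*p + 7.44.
H(p) = (3.25*p + 9.9)/(p^2 + 5.5*p + 7.44)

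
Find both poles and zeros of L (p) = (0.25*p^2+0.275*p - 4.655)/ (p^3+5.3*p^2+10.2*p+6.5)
Set denominator = 0: p^3 + 5.3*p^2 + 10.2*p + 6.5 = (p + 1.3)(p^2 + 4*p + 5) = 0 → Poles: -1.3, -2 + 1j, -2 - 1j
Set numerator = 0: 0.25*p^2 + 0.275*p - 4.655 = 0.25*(p - 3.8)(p + 4.9) = 0 → Zeros: -4.9, 3.8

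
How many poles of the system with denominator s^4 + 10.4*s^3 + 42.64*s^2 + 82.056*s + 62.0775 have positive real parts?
s^4 + 10.4*s^3 + 42.64*s^2 + 82.056*s + 62.0775 = (s + 3.1)(s + 2.5)(s^2 + 4.8*s + 8.01). Poles: -2.4 + 1.5j, -2.4 - 1.5j, -2.5, -3.1. RHP poles (Re>0): 0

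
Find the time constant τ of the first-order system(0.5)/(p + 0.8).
First-order system: τ = -1/pole. Pole = -0.8. τ = -1/(-0.8) = 1.25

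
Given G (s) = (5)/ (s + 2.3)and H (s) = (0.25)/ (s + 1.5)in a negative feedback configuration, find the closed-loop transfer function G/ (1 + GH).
Closed-loop T = G/(1+GH).
Numerator: G_num * H_den = 5*s + 7.5.
Denominator: G_den * H_den + G_num * H_num = (s^2 + 3.8*s + 3.45) + (1.25) = s^2 + 3.8*s + 4.7.
T(s) = (5*s + 7.5)/(s^2 + 3.8*s + 4.7)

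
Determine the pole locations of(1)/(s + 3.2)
Set denominator = 0: s + 3.2 = 0 → Poles: -3.2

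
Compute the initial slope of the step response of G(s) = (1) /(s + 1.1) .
IVT: y'(0⁺) = lim_{s→∞} s²·Y(s) = lim_{s→∞} s·G(s).
deg(num) = 0, deg(den) = 1, relative degree = 1, so s·G(s) → (leading num)/(leading den) = 1/1 = 1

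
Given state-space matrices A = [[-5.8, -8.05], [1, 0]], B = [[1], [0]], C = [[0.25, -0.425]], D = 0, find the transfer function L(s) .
L(s) = C(sI - A)⁻¹B + D.
Characteristic polynomial det(sI - A) = s^2 + 5.8*s + 8.05.
Numerator from C·adj(sI-A)·B + D·det(sI-A) = 0.25*s - 0.425.
L(s) = (0.25*s - 0.425)/(s^2 + 5.8*s + 8.05)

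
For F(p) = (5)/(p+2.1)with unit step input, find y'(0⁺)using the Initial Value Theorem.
IVT: y'(0⁺) = lim_{p→∞} p²·Y(p) = lim_{p→∞} p·F(p).
deg(num) = 0, deg(den) = 1, relative degree = 1, so p·F(p) → (leading num)/(leading den) = 5/1 = 5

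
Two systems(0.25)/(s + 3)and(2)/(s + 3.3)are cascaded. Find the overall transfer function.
Series: H = H₁ · H₂ = (n₁·n₂)/(d₁·d₂).
Num: n₁·n₂ = 0.5. Den: d₁·d₂ = s^2 + 6.3*s + 9.9.
H(s) = (0.5)/(s^2 + 6.3*s + 9.9)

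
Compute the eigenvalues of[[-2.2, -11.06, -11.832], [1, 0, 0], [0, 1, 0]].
Eigenvalues solve det(λI - A) = 0.
Characteristic polynomial: λ^3 + 2.2*λ^2 + 11.06*λ + 11.832 = 0.
Factor: (λ + 1.2)(λ^2 + λ + 9.86) = 0.
Roots: -0.5 + 3.1j, -0.5 - 3.1j, -1.2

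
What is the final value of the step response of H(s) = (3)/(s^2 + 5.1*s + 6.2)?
FVT: lim_{t→∞} y(t) = lim_{s→0} s*Y(s) where Y(s) = H(s)/s.
= lim_{s→0} H(s) = H(0) = num(0)/den(0) = 3/6.2 = 0.4839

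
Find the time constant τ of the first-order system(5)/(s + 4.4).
First-order system: τ = -1/pole. Pole = -4.4. τ = -1/(-4.4) = 0.2273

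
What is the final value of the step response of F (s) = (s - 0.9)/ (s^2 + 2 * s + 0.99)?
FVT: lim_{t→∞} y(t) = lim_{s→0} s*Y(s) where Y(s) = F(s)/s.
= lim_{s→0} F(s) = F(0) = num(0)/den(0) = -0.9/0.99 = -0.9091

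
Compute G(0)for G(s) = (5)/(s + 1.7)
DC gain = G(0) = num(0)/den(0) = 5/1.7 = 2.941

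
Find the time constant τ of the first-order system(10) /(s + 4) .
First-order system: τ = -1/pole. Pole = -4. τ = -1/(-4) = 0.25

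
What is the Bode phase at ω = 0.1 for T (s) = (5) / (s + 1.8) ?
Substitute s = j*0.1: T(j0.1) = 2.76923 - 0.153846j.
∠T(j0.1) = atan2(Im, Re) = atan2(-0.153846, 2.76923) = -3.18°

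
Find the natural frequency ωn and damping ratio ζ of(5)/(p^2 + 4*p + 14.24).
Underdamped: complex pole -2 + 3.2j. ωn = |pole| = 3.774, ζ = -Re(pole)/ωn = 0.53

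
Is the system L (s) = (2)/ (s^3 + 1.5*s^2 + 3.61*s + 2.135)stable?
Denominator: s^3 + 1.5*s^2 + 3.61*s + 2.135 = (s + 0.7)(s^2 + 0.8*s + 3.05). Poles: -0.4 + 1.7j, -0.4 - 1.7j, -0.7. All Re(p)<0: Yes (stable)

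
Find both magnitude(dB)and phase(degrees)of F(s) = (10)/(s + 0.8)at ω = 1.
Substitute s = j*1: F(j1) = 4.87805 - 6.09756j.
|F| = 20*log₁₀(sqrt(Re²+Im²)) = 17.85 dB.
∠F = atan2(Im, Re) = -51.34°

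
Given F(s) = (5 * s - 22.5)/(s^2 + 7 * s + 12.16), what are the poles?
Set denominator = 0: s^2 + 7*s + 12.16 = (s + 3.8)(s + 3.2) = 0 → Poles: -3.2, -3.8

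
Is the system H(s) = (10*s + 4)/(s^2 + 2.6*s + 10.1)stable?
Denominator: s^2 + 2.6*s + 10.1. Poles: -1.3 + 2.9j, -1.3 - 2.9j. All Re(p)<0: Yes (stable)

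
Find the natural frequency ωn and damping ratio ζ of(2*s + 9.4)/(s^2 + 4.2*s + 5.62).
Underdamped: complex pole -2.1 + 1.1j. ωn = |pole| = 2.371, ζ = -Re(pole)/ωn = 0.8858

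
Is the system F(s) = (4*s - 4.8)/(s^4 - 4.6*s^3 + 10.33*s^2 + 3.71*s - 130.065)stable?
Denominator: s^4 - 4.6*s^3 + 10.33*s^2 + 3.71*s - 130.065 = (s - 3.9)(s + 2.3)(s^2 - 3*s + 14.5). Poles: -2.3, 1.5 + 3.5j, 1.5 - 3.5j, 3.9. All Re(p)<0: No (unstable)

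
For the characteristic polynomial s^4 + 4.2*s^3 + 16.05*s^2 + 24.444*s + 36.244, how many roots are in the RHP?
s^4 + 4.2*s^3 + 16.05*s^2 + 24.444*s + 36.244 = (s^2 + 1.4*s + 5.33)(s^2 + 2.8*s + 6.8). Poles: -0.7 + 2.2j, -0.7 - 2.2j, -1.4 + 2.2j, -1.4 - 2.2j. RHP poles (Re>0): 0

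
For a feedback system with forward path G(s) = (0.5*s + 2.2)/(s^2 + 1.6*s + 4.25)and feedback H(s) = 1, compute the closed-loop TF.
Closed-loop T = G/(1+GH).
Numerator: G_num * H_den = 0.5*s + 2.2.
Denominator: G_den * H_den + G_num * H_num = (s^2 + 1.6*s + 4.25) + (0.5*s + 2.2) = s^2 + 2.1*s + 6.45.
T(s) = (0.5*s + 2.2)/(s^2 + 2.1*s + 6.45)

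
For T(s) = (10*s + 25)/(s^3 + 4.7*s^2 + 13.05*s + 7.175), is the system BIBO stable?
Denominator: s^3 + 4.7*s^2 + 13.05*s + 7.175 = (s + 0.7)(s^2 + 4*s + 10.25). Poles: -0.7, -2 + 2.5j, -2 - 2.5j. All Re(p)<0: Yes (stable)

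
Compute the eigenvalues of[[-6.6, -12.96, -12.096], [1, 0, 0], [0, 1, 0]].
Eigenvalues solve det(λI - A) = 0.
Characteristic polynomial: λ^3 + 6.6*λ^2 + 12.96*λ + 12.096 = 0.
Factor: (λ + 4.2)(λ^2 + 2.4*λ + 2.88) = 0.
Roots: -1.2 + 1.2j, -1.2 - 1.2j, -4.2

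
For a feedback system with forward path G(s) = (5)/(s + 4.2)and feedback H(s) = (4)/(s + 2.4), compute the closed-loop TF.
Closed-loop T = G/(1+GH).
Numerator: G_num * H_den = 5*s + 12.
Denominator: G_den * H_den + G_num * H_num = (s^2 + 6.6*s + 10.08) + (20) = s^2 + 6.6*s + 30.08.
T(s) = (5*s + 12)/(s^2 + 6.6*s + 30.08)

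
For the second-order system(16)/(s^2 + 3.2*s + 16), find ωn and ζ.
Standard form: ωn²/(s²+2ζωn·s+ωn²).
const=16=ωn² → ωn=4, s coeff=3.2=2ζωn → ζ=0.4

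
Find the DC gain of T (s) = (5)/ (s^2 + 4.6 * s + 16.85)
DC gain = T(0) = num(0)/den(0) = 5/16.85 = 0.2967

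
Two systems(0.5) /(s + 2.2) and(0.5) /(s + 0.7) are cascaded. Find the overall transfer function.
Series: H = H₁ · H₂ = (n₁·n₂)/(d₁·d₂).
Num: n₁·n₂ = 0.25. Den: d₁·d₂ = s^2 + 2.9*s + 1.54.
H(s) = (0.25)/(s^2 + 2.9*s + 1.54)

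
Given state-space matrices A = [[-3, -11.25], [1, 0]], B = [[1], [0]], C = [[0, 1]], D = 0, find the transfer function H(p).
H(p) = C(pI - A)⁻¹B + D.
Characteristic polynomial det(pI - A) = p^2 + 3*p + 11.25.
Numerator from C·adj(pI-A)·B + D·det(pI-A) = 1.
H(p) = (1)/(p^2 + 3*p + 11.25)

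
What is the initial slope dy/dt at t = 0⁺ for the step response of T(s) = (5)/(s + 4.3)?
IVT: y'(0⁺) = lim_{s→∞} s²·Y(s) = lim_{s→∞} s·T(s).
deg(num) = 0, deg(den) = 1, relative degree = 1, so s·T(s) → (leading num)/(leading den) = 5/1 = 5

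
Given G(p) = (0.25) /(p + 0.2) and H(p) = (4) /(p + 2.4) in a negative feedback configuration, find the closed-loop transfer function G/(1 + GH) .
Closed-loop T = G/(1+GH).
Numerator: G_num * H_den = 0.25*p + 0.6.
Denominator: G_den * H_den + G_num * H_num = (p^2 + 2.6*p + 0.48) + (1) = p^2 + 2.6*p + 1.48.
T(p) = (0.25*p + 0.6)/(p^2 + 2.6*p + 1.48)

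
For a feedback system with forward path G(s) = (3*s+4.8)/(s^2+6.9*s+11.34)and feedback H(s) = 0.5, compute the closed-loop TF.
Closed-loop T = G/(1+GH).
Numerator: G_num * H_den = 3*s + 4.8.
Denominator: G_den * H_den + G_num * H_num = (s^2 + 6.9*s + 11.34) + (1.5*s + 2.4) = s^2 + 8.4*s + 13.74.
T(s) = (3*s + 4.8)/(s^2 + 8.4*s + 13.74)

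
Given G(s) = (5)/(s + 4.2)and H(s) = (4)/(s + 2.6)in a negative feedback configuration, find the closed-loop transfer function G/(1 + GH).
Closed-loop T = G/(1+GH).
Numerator: G_num * H_den = 5*s + 13.
Denominator: G_den * H_den + G_num * H_num = (s^2 + 6.8*s + 10.92) + (20) = s^2 + 6.8*s + 30.92.
T(s) = (5*s + 13)/(s^2 + 6.8*s + 30.92)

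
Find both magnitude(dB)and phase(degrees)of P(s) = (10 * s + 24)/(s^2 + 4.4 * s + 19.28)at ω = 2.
Substitute s = j*2: P(j2) = 1.74554 + 0.303617j.
|P| = 20*log₁₀(sqrt(Re²+Im²)) = 4.97 dB.
∠P = atan2(Im, Re) = 9.87°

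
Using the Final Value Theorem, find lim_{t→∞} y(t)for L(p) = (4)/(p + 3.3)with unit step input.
FVT: lim_{t→∞} y(t) = lim_{p→0} p*Y(p) where Y(p) = L(p)/p.
= lim_{p→0} L(p) = L(0) = num(0)/den(0) = 4/3.3 = 1.212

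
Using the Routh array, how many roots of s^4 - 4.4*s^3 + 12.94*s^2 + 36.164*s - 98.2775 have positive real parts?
Routh array:
s^4: [1, 12.94, -98.2775]; s^3: [-4.4, 36.164]; s^2: [21.1591, -98.2775]; s^1: [15.7273]; s^0: [-98.2775]
First column: [1, -4.4, 21.1591, 15.7273, -98.2775]. Sign changes = RHP roots = 3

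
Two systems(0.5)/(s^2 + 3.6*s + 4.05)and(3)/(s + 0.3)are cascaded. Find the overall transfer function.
Series: H = H₁ · H₂ = (n₁·n₂)/(d₁·d₂).
Num: n₁·n₂ = 1.5. Den: d₁·d₂ = s^3 + 3.9*s^2 + 5.13*s + 1.215.
H(s) = (1.5)/(s^3 + 3.9*s^2 + 5.13*s + 1.215)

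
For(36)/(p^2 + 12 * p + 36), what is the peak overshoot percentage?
Standard form: ωn²/(p²+2ζωn·p+ωn²) → ωn = 6, ζ = 1.
ζ ≥ 1, so the response is non-oscillatory: peak overshoot = 0%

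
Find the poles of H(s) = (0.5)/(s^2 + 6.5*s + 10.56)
Set denominator = 0: s^2 + 6.5*s + 10.56 = (s + 3.3)(s + 3.2) = 0 → Poles: -3.2, -3.3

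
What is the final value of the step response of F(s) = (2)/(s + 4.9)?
FVT: lim_{t→∞} y(t) = lim_{s→0} s*Y(s) where Y(s) = F(s)/s.
= lim_{s→0} F(s) = F(0) = num(0)/den(0) = 2/4.9 = 0.4082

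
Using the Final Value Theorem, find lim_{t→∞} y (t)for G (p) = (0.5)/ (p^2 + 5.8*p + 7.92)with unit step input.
FVT: lim_{t→∞} y(t) = lim_{p→0} p*Y(p) where Y(p) = G(p)/p.
= lim_{p→0} G(p) = G(0) = num(0)/den(0) = 0.5/7.92 = 0.06313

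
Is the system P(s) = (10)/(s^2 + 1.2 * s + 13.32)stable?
Denominator: s^2 + 1.2*s + 13.32. Poles: -0.6 + 3.6j, -0.6 - 3.6j. All Re(p)<0: Yes (stable)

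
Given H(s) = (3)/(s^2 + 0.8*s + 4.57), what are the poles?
Set denominator = 0: s^2 + 0.8*s + 4.57 = 0 → Poles: -0.4 + 2.1j, -0.4 - 2.1j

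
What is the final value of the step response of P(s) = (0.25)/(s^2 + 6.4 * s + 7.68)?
FVT: lim_{t→∞} y(t) = lim_{s→0} s*Y(s) where Y(s) = P(s)/s.
= lim_{s→0} P(s) = P(0) = num(0)/den(0) = 0.25/7.68 = 0.03255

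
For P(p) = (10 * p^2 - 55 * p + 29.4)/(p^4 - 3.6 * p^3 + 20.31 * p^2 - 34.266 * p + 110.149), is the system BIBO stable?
Denominator: p^4 - 3.6*p^3 + 20.31*p^2 - 34.266*p + 110.149 = (p^2 - 3.8*p + 11.45)(p^2 + 0.2*p + 9.62). Poles: -0.1 + 3.1j, -0.1 - 3.1j, 1.9 + 2.8j, 1.9 - 2.8j. All Re(p)<0: No (unstable)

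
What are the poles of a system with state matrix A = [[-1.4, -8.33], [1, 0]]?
Eigenvalues solve det(λI - A) = 0.
Characteristic polynomial: λ^2 + 1.4*λ + 8.33 = 0.
Roots: -0.7 + 2.8j, -0.7 - 2.8j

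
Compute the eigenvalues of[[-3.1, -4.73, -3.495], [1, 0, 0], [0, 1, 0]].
Eigenvalues solve det(λI - A) = 0.
Characteristic polynomial: λ^3 + 3.1*λ^2 + 4.73*λ + 3.495 = 0.
Factor: (λ + 1.5)(λ^2 + 1.6*λ + 2.33) = 0.
Roots: -0.8 + 1.3j, -0.8 - 1.3j, -1.5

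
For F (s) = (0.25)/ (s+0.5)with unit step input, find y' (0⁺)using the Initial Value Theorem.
IVT: y'(0⁺) = lim_{s→∞} s²·Y(s) = lim_{s→∞} s·F(s).
deg(num) = 0, deg(den) = 1, relative degree = 1, so s·F(s) → (leading num)/(leading den) = 0.25/1 = 0.25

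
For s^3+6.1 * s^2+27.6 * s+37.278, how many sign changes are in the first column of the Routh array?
Routh array:
s^3: [1, 27.6]; s^2: [6.1, 37.278]; s^1: [21.4889]; s^0: [37.278]
First column: [1, 6.1, 21.4889, 37.278]. Sign changes = 0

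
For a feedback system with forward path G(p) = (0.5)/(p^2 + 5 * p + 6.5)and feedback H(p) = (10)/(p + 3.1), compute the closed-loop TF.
Closed-loop T = G/(1+GH).
Numerator: G_num * H_den = 0.5*p + 1.55.
Denominator: G_den * H_den + G_num * H_num = (p^3 + 8.1*p^2 + 22*p + 20.15) + (5) = p^3 + 8.1*p^2 + 22*p + 25.15.
T(p) = (0.5*p + 1.55)/(p^3 + 8.1*p^2 + 22*p + 25.15)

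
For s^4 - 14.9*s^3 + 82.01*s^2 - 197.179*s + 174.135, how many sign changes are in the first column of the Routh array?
Routh array:
s^4: [1, 82.01, 174.135]; s^3: [-14.9, -197.179]; s^2: [68.7765, 174.135]; s^1: [-159.454]; s^0: [174.135]
First column: [1, -14.9, 68.7765, -159.454, 174.135]. Sign changes = 4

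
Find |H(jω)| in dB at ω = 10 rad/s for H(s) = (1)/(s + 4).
Substitute s = j*10: H(j10) = 0.0344828 - 0.0862069j.
|H(j10)| = sqrt(Re² + Im²) = 0.09285.
20*log₁₀(0.09285) = -20.64 dB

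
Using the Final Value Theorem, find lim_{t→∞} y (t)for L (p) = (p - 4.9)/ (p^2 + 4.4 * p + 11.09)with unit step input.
FVT: lim_{t→∞} y(t) = lim_{p→0} p*Y(p) where Y(p) = L(p)/p.
= lim_{p→0} L(p) = L(0) = num(0)/den(0) = -4.9/11.09 = -0.4418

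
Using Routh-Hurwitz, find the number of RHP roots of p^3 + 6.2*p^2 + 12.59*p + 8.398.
Routh array:
p^3: [1, 12.59]; p^2: [6.2, 8.398]; p^1: [11.2355]; p^0: [8.398]
First column: [1, 6.2, 11.2355, 8.398]. Sign changes = RHP roots = 0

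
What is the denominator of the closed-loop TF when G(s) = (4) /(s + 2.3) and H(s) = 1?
Characteristic poly = G_den * H_den + G_num * H_num = (s + 2.3) + (4) = s + 6.3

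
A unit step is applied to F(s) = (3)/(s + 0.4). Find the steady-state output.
FVT: lim_{t→∞} y(t) = lim_{s→0} s*Y(s) where Y(s) = F(s)/s.
= lim_{s→0} F(s) = F(0) = num(0)/den(0) = 3/0.4 = 7.5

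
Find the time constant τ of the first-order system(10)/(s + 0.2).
First-order system: τ = -1/pole. Pole = -0.2. τ = -1/(-0.2) = 5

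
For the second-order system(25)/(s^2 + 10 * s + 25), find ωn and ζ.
Standard form: ωn²/(s²+2ζωn·s+ωn²).
const=25=ωn² → ωn=5, s coeff=10=2ζωn → ζ=1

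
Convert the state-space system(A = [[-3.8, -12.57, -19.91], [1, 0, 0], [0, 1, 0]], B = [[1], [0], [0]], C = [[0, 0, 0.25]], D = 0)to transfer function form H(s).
H(s) = C(sI - A)⁻¹B + D.
Characteristic polynomial det(sI - A) = s^3 + 3.8*s^2 + 12.57*s + 19.91.
Numerator from C·adj(sI-A)·B + D·det(sI-A) = 0.25.
H(s) = (0.25)/(s^3 + 3.8*s^2 + 12.57*s + 19.91)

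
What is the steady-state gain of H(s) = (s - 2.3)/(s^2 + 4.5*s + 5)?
DC gain = H(0) = num(0)/den(0) = -2.3/5 = -0.46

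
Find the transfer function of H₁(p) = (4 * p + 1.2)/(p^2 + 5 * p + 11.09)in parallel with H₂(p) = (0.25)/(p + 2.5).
Parallel: H = H₁ + H₂ = (n₁·d₂ + n₂·d₁)/(d₁·d₂).
n₁·d₂ = 4*p^2 + 11.2*p + 3. n₂·d₁ = 0.25*p^2 + 1.25*p + 2.7725. Sum = 4.25*p^2 + 12.45*p + 5.7725. d₁·d₂ = p^3 + 7.5*p^2 + 23.59*p + 27.725.
H(p) = (4.25*p^2 + 12.45*p + 5.7725)/(p^3 + 7.5*p^2 + 23.59*p + 27.725)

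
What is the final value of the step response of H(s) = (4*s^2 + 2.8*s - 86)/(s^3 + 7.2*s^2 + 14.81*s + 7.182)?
FVT: lim_{t→∞} y(t) = lim_{s→0} s*Y(s) where Y(s) = H(s)/s.
= lim_{s→0} H(s) = H(0) = num(0)/den(0) = -86/7.182 = -11.97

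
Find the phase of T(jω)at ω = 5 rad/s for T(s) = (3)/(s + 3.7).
Substitute s = j*5: T(j5) = 0.286896 - 0.387697j.
∠T(j5) = atan2(Im, Re) = atan2(-0.387697, 0.286896) = -53.50°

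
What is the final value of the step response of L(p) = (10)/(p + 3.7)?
FVT: lim_{t→∞} y(t) = lim_{p→0} p*Y(p) where Y(p) = L(p)/p.
= lim_{p→0} L(p) = L(0) = num(0)/den(0) = 10/3.7 = 2.703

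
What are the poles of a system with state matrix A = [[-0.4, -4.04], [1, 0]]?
Eigenvalues solve det(λI - A) = 0.
Characteristic polynomial: λ^2 + 0.4*λ + 4.04 = 0.
Roots: -0.2 + 2j, -0.2 - 2j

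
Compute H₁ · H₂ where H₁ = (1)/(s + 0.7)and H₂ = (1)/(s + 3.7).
Series: H = H₁ · H₂ = (n₁·n₂)/(d₁·d₂).
Num: n₁·n₂ = 1. Den: d₁·d₂ = s^2 + 4.4*s + 2.59.
H(s) = (1)/(s^2 + 4.4*s + 2.59)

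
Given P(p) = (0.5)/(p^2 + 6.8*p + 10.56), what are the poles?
Set denominator = 0: p^2 + 6.8*p + 10.56 = (p + 4.4)(p + 2.4) = 0 → Poles: -2.4, -4.4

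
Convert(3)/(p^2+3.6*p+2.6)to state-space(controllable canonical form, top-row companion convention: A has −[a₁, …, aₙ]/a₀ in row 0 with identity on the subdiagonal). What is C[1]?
Reachable canonical form: C = numerator coefficients (right-aligned, zero-padded to length n).
num = 3, C = [[0, 3]].
C[1] = 3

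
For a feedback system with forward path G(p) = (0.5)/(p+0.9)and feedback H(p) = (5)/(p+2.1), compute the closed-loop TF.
Closed-loop T = G/(1+GH).
Numerator: G_num * H_den = 0.5*p + 1.05.
Denominator: G_den * H_den + G_num * H_num = (p^2 + 3*p + 1.89) + (2.5) = p^2 + 3*p + 4.39.
T(p) = (0.5*p + 1.05)/(p^2 + 3*p + 4.39)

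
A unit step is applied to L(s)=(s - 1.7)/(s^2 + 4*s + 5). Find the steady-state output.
FVT: lim_{t→∞} y(t) = lim_{s→0} s*Y(s) where Y(s) = L(s)/s.
= lim_{s→0} L(s) = L(0) = num(0)/den(0) = -1.7/5 = -0.34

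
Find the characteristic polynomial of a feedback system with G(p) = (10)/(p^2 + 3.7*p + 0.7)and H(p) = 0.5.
Characteristic poly = G_den * H_den + G_num * H_num = (p^2 + 3.7*p + 0.7) + (5) = p^2 + 3.7*p + 5.7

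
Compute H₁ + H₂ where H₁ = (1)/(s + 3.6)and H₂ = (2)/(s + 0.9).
Parallel: H = H₁ + H₂ = (n₁·d₂ + n₂·d₁)/(d₁·d₂).
n₁·d₂ = s + 0.9. n₂·d₁ = 2*s + 7.2. Sum = 3*s + 8.1. d₁·d₂ = s^2 + 4.5*s + 3.24.
H(s) = (3*s + 8.1)/(s^2 + 4.5*s + 3.24)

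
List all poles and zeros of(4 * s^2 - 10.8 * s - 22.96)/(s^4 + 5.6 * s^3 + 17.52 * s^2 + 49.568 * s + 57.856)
Set denominator = 0: s^4 + 5.6*s^3 + 17.52*s^2 + 49.568*s + 57.856 = (s + 3.2)(s + 2)(s^2 + 0.4*s + 9.04) = 0 → Poles: -0.2 + 3j, -0.2 - 3j, -2, -3.2
Set numerator = 0: 4*s^2 - 10.8*s - 22.96 = 4*(s + 1.4)(s - 4.1) = 0 → Zeros: -1.4, 4.1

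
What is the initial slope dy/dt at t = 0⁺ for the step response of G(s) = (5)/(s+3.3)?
IVT: y'(0⁺) = lim_{s→∞} s²·Y(s) = lim_{s→∞} s·G(s).
deg(num) = 0, deg(den) = 1, relative degree = 1, so s·G(s) → (leading num)/(leading den) = 5/1 = 5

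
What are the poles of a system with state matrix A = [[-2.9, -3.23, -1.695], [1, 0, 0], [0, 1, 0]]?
Eigenvalues solve det(λI - A) = 0.
Characteristic polynomial: λ^3 + 2.9*λ^2 + 3.23*λ + 1.695 = 0.
Factor: (λ + 1.5)(λ^2 + 1.4*λ + 1.13) = 0.
Roots: -0.7 + 0.8j, -0.7 - 0.8j, -1.5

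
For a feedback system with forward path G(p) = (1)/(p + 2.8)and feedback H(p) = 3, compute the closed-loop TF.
Closed-loop T = G/(1+GH).
Numerator: G_num * H_den = 1.
Denominator: G_den * H_den + G_num * H_num = (p + 2.8) + (3) = p + 5.8.
T(p) = (1)/(p + 5.8)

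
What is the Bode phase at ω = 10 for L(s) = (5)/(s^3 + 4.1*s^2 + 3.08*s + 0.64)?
Substitute s = j*10: L(j10) = -0.00184909 + 0.0043779j.
∠L(j10) = atan2(Im, Re) = atan2(0.0043779, -0.00184909) = 112.90° (principal value).
Summing the individual angle contributions Σ∠(j10 − zᵢ) − Σ∠(j10 − pₖ) over the 0 zero(s) and 3 pole(s), each followed continuously from ω = 0 (DC phase referenced to (−180°, 180°]), gives -247.10°, i.e. the principal value - 360°. Continuous Bode phase = -247.10°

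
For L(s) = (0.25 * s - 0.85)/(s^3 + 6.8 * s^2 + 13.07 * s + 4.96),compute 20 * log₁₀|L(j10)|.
Substitute s = j*10: L(j10) = -0.00132039 - 0.00200312j.
|L(j10)| = sqrt(Re² + Im²) = 0.002399.
20*log₁₀(0.002399) = -52.40 dB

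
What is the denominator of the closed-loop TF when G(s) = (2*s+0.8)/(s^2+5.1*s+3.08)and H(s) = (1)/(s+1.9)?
Characteristic poly = G_den * H_den + G_num * H_num = (s^3 + 7*s^2 + 12.77*s + 5.852) + (2*s + 0.8) = s^3 + 7*s^2 + 14.77*s + 6.652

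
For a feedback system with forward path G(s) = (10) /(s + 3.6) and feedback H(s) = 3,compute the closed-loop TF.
Closed-loop T = G/(1+GH).
Numerator: G_num * H_den = 10.
Denominator: G_den * H_den + G_num * H_num = (s + 3.6) + (30) = s + 33.6.
T(s) = (10)/(s + 33.6)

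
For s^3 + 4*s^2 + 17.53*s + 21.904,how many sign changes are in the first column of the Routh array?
Routh array:
s^3: [1, 17.53]; s^2: [4, 21.904]; s^1: [12.054]; s^0: [21.904]
First column: [1, 4, 12.054, 21.904]. Sign changes = 0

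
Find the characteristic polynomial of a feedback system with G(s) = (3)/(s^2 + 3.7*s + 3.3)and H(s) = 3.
Characteristic poly = G_den * H_den + G_num * H_num = (s^2 + 3.7*s + 3.3) + (9) = s^2 + 3.7*s + 12.3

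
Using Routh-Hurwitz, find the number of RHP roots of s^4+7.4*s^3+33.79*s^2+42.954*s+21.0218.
Routh array:
s^4: [1, 33.79, 21.0218]; s^3: [7.4, 42.954]; s^2: [27.9854, 21.0218]; s^1: [37.3953]; s^0: [21.0218]
First column: [1, 7.4, 27.9854, 37.3953, 21.0218]. Sign changes = RHP roots = 0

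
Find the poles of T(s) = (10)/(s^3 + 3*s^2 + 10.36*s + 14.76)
Set denominator = 0: s^3 + 3*s^2 + 10.36*s + 14.76 = (s + 1.8)(s^2 + 1.2*s + 8.2) = 0 → Poles: -0.6 + 2.8j, -0.6 - 2.8j, -1.8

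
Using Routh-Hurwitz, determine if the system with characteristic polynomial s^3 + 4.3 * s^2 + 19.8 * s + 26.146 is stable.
Routh array:
s^3: [1, 19.8]; s^2: [4.3, 26.146]; s^1: [13.7195]; s^0: [26.146]
First column: [1, 4.3, 13.7195, 26.146]. Sign changes = 0.
Yes, stable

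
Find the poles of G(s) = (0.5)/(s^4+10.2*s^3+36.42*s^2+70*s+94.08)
Set denominator = 0: s^4 + 10.2*s^3 + 36.42*s^2 + 70*s + 94.08 = (s + 4)(s + 4.8)(s^2 + 1.4*s + 4.9) = 0 → Poles: -0.7 + 2.1j, -0.7 - 2.1j, -4, -4.8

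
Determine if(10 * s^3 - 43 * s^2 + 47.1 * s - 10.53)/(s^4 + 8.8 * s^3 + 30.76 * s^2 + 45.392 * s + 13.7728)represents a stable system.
Denominator: s^4 + 8.8*s^3 + 30.76*s^2 + 45.392*s + 13.7728 = (s + 0.4)(s + 3.2)(s^2 + 5.2*s + 10.76). Poles: -0.4, -2.6 + 2j, -2.6 - 2j, -3.2. All Re(p)<0: Yes (stable)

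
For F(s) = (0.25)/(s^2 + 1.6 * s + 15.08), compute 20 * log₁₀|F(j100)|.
Substitute s = j*100: F(j100) = -2.50313e-05 - 4.01106e-07j.
|F(j100)| = sqrt(Re² + Im²) = 2.503e-05.
20*log₁₀(2.503e-05) = -92.03 dB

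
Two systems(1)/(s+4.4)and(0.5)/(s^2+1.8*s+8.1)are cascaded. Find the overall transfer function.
Series: H = H₁ · H₂ = (n₁·n₂)/(d₁·d₂).
Num: n₁·n₂ = 0.5. Den: d₁·d₂ = s^3 + 6.2*s^2 + 16.02*s + 35.64.
H(s) = (0.5)/(s^3 + 6.2*s^2 + 16.02*s + 35.64)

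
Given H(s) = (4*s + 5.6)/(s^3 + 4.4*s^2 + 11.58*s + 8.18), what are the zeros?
Set numerator = 0: 4*s + 5.6 = 0 → Zeros: -1.4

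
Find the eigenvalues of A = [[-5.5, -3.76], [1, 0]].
Eigenvalues solve det(λI - A) = 0.
Characteristic polynomial: λ^2 + 5.5*λ + 3.76 = 0.
Factor: (λ + 4.7)(λ + 0.8) = 0.
Roots: -0.8, -4.7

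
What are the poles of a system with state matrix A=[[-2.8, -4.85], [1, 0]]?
Eigenvalues solve det(λI - A) = 0.
Characteristic polynomial: λ^2 + 2.8*λ + 4.85 = 0.
Roots: -1.4 + 1.7j, -1.4 - 1.7j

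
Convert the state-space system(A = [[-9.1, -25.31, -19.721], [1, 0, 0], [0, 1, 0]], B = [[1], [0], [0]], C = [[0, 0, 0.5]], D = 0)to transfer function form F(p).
F(p) = C(pI - A)⁻¹B + D.
Characteristic polynomial det(pI - A) = p^3 + 9.1*p^2 + 25.31*p + 19.721.
Numerator from C·adj(pI-A)·B + D·det(pI-A) = 0.5.
F(p) = (0.5)/(p^3 + 9.1*p^2 + 25.31*p + 19.721)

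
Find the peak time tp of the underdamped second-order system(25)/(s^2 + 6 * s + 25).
Standard form: ωn²/(s²+2ζωn·s+ωn²) → ωn = 5, ζ = 0.6.
ωd = ωn·√(1-ζ²) = 5·√(1-0.6²) = 4.
tp = π/ωd = π/4 = 0.7854 s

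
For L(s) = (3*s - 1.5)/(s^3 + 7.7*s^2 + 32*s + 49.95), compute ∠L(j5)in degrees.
Substitute s = j*5: L(j5) = 0.0342914 - 0.0968067j.
∠L(j5) = atan2(Im, Re) = atan2(-0.0968067, 0.0342914) = -70.49°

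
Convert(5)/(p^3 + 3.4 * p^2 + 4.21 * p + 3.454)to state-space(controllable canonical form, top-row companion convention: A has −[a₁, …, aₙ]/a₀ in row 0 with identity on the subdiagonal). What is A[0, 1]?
Reachable canonical form for den = p^3 + 3.4*p^2 + 4.21*p + 3.454: top row of A = -[a₁,a₂,...,aₙ]/a₀, ones on the subdiagonal, zeros elsewhere.
A = [[-3.4, -4.21, -3.454], [1, 0, 0], [0, 1, 0]].
A[0,1] = -4.21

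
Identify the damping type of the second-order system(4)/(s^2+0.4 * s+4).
Standard form: ωn²/(s²+2ζωn·s+ωn²) gives ωn=2, ζ=0.1.
Underdamped (ζ = 0.1 < 1)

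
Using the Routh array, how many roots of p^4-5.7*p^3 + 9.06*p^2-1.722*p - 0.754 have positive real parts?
Routh array:
p^4: [1, 9.06, -0.754]; p^3: [-5.7, -1.722]; p^2: [8.75789, -0.754]; p^1: [-2.21273]; p^0: [-0.754]
First column: [1, -5.7, 8.75789, -2.21273, -0.754]. Sign changes = RHP roots = 3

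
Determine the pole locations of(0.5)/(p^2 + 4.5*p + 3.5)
Set denominator = 0: p^2 + 4.5*p + 3.5 = (p + 1)(p + 3.5) = 0 → Poles: -1, -3.5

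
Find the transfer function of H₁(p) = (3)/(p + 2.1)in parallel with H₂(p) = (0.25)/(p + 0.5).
Parallel: H = H₁ + H₂ = (n₁·d₂ + n₂·d₁)/(d₁·d₂).
n₁·d₂ = 3*p + 1.5. n₂·d₁ = 0.25*p + 0.525. Sum = 3.25*p + 2.025. d₁·d₂ = p^2 + 2.6*p + 1.05.
H(p) = (3.25*p + 2.025)/(p^2 + 2.6*p + 1.05)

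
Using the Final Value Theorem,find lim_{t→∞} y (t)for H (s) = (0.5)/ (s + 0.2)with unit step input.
FVT: lim_{t→∞} y(t) = lim_{s→0} s*Y(s) where Y(s) = H(s)/s.
= lim_{s→0} H(s) = H(0) = num(0)/den(0) = 0.5/0.2 = 2.5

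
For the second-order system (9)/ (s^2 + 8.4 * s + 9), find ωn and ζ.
Standard form: ωn²/(s²+2ζωn·s+ωn²).
const=9=ωn² → ωn=3, s coeff=8.4=2ζωn → ζ=1.4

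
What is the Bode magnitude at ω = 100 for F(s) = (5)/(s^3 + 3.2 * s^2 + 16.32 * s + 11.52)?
Substitute s = j*100: F(j100) = -1.60301e-07 + 5.00304e-06j.
|F(j100)| = sqrt(Re² + Im²) = 5.006e-06.
20*log₁₀(5.006e-06) = -106.01 dB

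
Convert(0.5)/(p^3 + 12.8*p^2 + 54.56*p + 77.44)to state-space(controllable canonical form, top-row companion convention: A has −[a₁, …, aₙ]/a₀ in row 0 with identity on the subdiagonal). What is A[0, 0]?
Reachable canonical form for den = p^3 + 12.8*p^2 + 54.56*p + 77.44: top row of A = -[a₁,a₂,...,aₙ]/a₀, ones on the subdiagonal, zeros elsewhere.
A = [[-12.8, -54.56, -77.44], [1, 0, 0], [0, 1, 0]].
A[0,0] = -12.8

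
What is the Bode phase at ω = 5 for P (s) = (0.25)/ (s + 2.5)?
Substitute s = j*5: P(j5) = 0.02 - 0.04j.
∠P(j5) = atan2(Im, Re) = atan2(-0.04, 0.02) = -63.43°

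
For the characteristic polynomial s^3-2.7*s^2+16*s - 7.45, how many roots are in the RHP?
s^3 - 2.7*s^2 + 16*s - 7.45 = (s - 0.5)(s^2 - 2.2*s + 14.9). Poles: 0.5, 1.1 + 3.7j, 1.1 - 3.7j. RHP poles (Re>0): 3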